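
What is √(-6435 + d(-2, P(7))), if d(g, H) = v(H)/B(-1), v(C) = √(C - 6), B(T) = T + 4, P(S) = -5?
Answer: √(-57915 + 3*I*√11)/3 ≈ 0.0068908 + 80.219*I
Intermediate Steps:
B(T) = 4 + T
v(C) = √(-6 + C)
d(g, H) = √(-6 + H)/3 (d(g, H) = √(-6 + H)/(4 - 1) = √(-6 + H)/3)
√(-6435 + d(-2, P(7))) = √(-6435 + √(-6 - 5)/3) = √(-6435 + √(-11)/3) = √(-6435 + (I*√11)/3) = √(-6435 + I*√11/3)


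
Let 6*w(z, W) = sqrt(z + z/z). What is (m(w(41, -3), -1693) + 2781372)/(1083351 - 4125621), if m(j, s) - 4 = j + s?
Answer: -926561/1014090 - sqrt(42)/18253620 ≈ -0.91369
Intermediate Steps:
w(z, W) = sqrt(1 + z)/6 (w(z, W) = sqrt(z + z/z)/6 = sqrt(z + 1)/6 = sqrt(1 + z)/6)
m(j, s) = 4 + j + s (m(j, s) = 4 + (j + s) = 4 + j + s)
(m(w(41, -3), -1693) + 2781372)/(1083351 - 4125621) = ((4 + sqrt(1 + 41)/6 - 1693) + 2781372)/(1083351 - 4125621) = ((4 + sqrt(42)/6 - 1693) + 2781372)/(-3042270) = ((-1689 + sqrt(42)/6) + 2781372)*(-1/3042270) = (2779683 + sqrt(42)/6)*(-1/3042270) = -926561/1014090 - sqrt(42)/18253620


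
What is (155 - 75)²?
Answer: 6400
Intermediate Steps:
(155 - 75)² = 80² = 6400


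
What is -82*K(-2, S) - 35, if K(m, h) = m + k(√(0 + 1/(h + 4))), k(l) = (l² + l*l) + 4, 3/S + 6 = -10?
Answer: -14763/61 ≈ -242.02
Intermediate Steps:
S = -3/16 (S = 3/(-6 - 10) = 3/(-16) = 3*(-1/16) = -3/16 ≈ -0.18750)
k(l) = 4 + 2*l² (k(l) = (l² + l²) + 4 = 2*l² + 4 = 4 + 2*l²)
K(m, h) = 4 + m + 2/(4 + h) (K(m, h) = m + (4 + 2*(√(0 + 1/(h + 4)))²) = m + (4 + 2*(√(0 + 1/(4 + h)))²) = m + (4 + 2*(√(1/(4 + h)))²) = m + (4 + 2/(4 + h)) = 4 + m + 2/(4 + h))
-82*K(-2, S) - 35 = -82*(2 + (4 - 3/16)*(4 - 2))/(4 - 3/16) - 35 = -82*(2 + (61/16)*2)/61/16 - 35 = -1312*(2 + 61/8)/61 - 35 = -1312*77/(61*8) - 35 = -82*154/61 - 35 = -12628/61 - 35 = -14763/61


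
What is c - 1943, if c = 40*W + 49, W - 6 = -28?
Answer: -2774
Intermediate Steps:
W = -22 (W = 6 - 28 = -22)
c = -831 (c = 40*(-22) + 49 = -880 + 49 = -831)
c - 1943 = -831 - 1943 = -2774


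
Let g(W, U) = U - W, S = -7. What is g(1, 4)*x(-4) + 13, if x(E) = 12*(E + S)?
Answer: -383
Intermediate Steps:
x(E) = -84 + 12*E (x(E) = 12*(E - 7) = 12*(-7 + E) = -84 + 12*E)
g(1, 4)*x(-4) + 13 = (4 - 1*1)*(-84 + 12*(-4)) + 13 = (4 - 1)*(-84 - 48) + 13 = 3*(-132) + 13 = -396 + 13 = -383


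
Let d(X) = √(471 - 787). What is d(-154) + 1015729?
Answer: 1015729 + 2*I*√79 ≈ 1.0157e+6 + 17.776*I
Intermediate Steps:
d(X) = 2*I*√79 (d(X) = √(-316) = 2*I*√79)
d(-154) + 1015729 = 2*I*√79 + 1015729 = 1015729 + 2*I*√79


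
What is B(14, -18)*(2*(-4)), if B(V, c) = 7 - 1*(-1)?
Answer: -64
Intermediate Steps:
B(V, c) = 8 (B(V, c) = 7 + 1 = 8)
B(14, -18)*(2*(-4)) = 8*(2*(-4)) = 8*(-8) = -64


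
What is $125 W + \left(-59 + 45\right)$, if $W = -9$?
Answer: $-1139$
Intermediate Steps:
$125 W + \left(-59 + 45\right) = 125 \left(-9\right) + \left(-59 + 45\right) = -1125 - 14 = -1139$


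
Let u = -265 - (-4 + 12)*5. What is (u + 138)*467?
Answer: -77989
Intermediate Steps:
u = -305 (u = -265 - 8*5 = -265 - 1*40 = -265 - 40 = -305)
(u + 138)*467 = (-305 + 138)*467 = -167*467 = -77989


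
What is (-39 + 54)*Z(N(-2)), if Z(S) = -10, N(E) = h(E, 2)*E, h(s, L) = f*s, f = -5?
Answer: -150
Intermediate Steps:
h(s, L) = -5*s
N(E) = -5*E**2 (N(E) = (-5*E)*E = -5*E**2)
(-39 + 54)*Z(N(-2)) = (-39 + 54)*(-10) = 15*(-10) = -150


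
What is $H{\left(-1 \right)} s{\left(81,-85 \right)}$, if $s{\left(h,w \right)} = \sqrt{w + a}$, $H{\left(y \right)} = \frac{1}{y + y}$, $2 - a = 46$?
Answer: $- \frac{i \sqrt{129}}{2} \approx - 5.6789 i$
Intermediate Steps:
$a = -44$ ($a = 2 - 46 = -44$)
$H{\left(y \right)} = \frac{1}{2 y}$
$s{\left(h,w \right)} = \sqrt{-44 + w}$ ($s{\left(h,w \right)} = \sqrt{w - 44} = \sqrt{-44 + w}$)
$H{\left(-1 \right)} s{\left(81,-85 \right)} = \frac{1}{2 \left(-1\right)} \sqrt{-44 - 85} = \frac{1}{2} \left(-1\right) \sqrt{-129} = - \frac{i \sqrt{129}}{2}$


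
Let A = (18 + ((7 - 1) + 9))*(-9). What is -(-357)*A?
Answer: -106029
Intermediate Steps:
A = -297 (A = (18 + (6 + 9))*(-9) = (18 + 15)*(-9) = 33*(-9) = -297)
-(-357)*A = -(-357)*(-297) = -357*297 = -106029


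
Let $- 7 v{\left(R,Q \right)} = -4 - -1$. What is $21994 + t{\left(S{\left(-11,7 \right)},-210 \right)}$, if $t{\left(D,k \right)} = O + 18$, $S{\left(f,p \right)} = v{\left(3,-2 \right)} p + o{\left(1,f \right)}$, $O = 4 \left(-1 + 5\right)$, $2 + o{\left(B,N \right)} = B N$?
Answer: $22028$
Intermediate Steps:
$o{\left(B,N \right)} = -2 + B N$
$O = 16$ ($O = 4 \cdot 4 = 16$)
$v{\left(R,Q \right)} = \frac{3}{7}$ ($v{\left(R,Q \right)} = - \frac{-4 - -1}{7} = - \frac{-4 + 1}{7} = \left(- \frac{1}{7}\right) \left(-3\right) = \frac{3}{7}$)
$S{\left(f,p \right)} = -2 + f + \frac{3 p}{7}$ ($S{\left(f,p \right)} = \frac{3 p}{7} + \left(-2 + 1 f\right) = \frac{3 p}{7} + \left(-2 + f\right) = -2 + f + \frac{3 p}{7}$)
$t{\left(D,k \right)} = 34$ ($t{\left(D,k \right)} = 16 + 18 = 34$)
$21994 + t{\left(S{\left(-11,7 \right)},-210 \right)} = 21994 + 34 = 22028$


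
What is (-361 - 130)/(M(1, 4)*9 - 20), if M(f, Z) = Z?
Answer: -491/16 ≈ -30.688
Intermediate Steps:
(-361 - 130)/(M(1, 4)*9 - 20) = (-361 - 130)/(4*9 - 20) = -491/(36 - 20) = -491/16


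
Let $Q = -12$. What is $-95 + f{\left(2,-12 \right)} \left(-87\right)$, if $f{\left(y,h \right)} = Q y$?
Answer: $1993$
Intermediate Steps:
$f{\left(y,h \right)} = - 12 y$
$-95 + f{\left(2,-12 \right)} \left(-87\right) = -95 + \left(-12\right) 2 \left(-87\right) = -95 - -2088 = -95 + 2088 = 1993$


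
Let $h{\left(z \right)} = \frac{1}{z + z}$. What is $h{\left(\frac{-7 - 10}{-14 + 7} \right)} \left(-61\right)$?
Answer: $- \frac{427}{34} \approx -12.559$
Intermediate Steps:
$h{\left(z \right)} = \frac{1}{2 z}$
$h{\left(\frac{-7 - 10}{-14 + 7} \right)} \left(-61\right) = \frac{1}{2 \frac{-7 - 10}{-14 + 7}} \left(-61\right) = \frac{1}{2 \left(- \frac{17}{-7}\right)} \left(-61\right) = \frac{1}{2 \left(\left(-17\right) \left(- \frac{1}{7}\right)\right)} \left(-61\right) = \frac{1}{2 \cdot \frac{17}{7}} \left(-61\right) = \frac{1}{2} \cdot \frac{7}{17} \left(-61\right) = \frac{7}{34} \left(-61\right) = - \frac{427}{34}$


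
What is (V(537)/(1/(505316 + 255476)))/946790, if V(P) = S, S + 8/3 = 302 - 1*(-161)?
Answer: 525326876/1420185 ≈ 369.90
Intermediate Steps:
S = 1381/3 (S = -8/3 + (302 - 1*(-161)) = -8/3 + (302 + 161) = -8/3 + 463 = 1381/3 ≈ 460.33)
V(P) = 1381/3
(V(537)/(1/(505316 + 255476)))/946790 = (1381/(3*(1/(505316 + 255476))))/946790 = (1381/(3*(1/760792)))*(1/946790) = ((1381/3)*760792)*(1/946790) = (1050653752/3)*(1/946790) = 525326876/1420185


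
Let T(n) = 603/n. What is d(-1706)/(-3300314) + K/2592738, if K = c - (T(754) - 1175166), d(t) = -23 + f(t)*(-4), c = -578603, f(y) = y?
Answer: 735605932591117/3225932268938964 ≈ 0.22803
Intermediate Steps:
d(t) = -23 - 4*t (d(t) = -23 + t*(-4) = -23 - 4*t)
K = 449807899/754 (K = -578603 - (603/754 - 1175166) = -578603 - 1*(-886074561/754) = -578603 + 886074561/754 = 449807899/754 ≈ 5.9656e+5)
d(-1706)/(-3300314) + K/2592738 = (-23 - 4*(-1706))/(-3300314) + (449807899/754)/2592738 = (-23 + 6824)*(-1/3300314) + (449807899/754)*(1/2592738) = 6801*(-1/3300314) + 449807899/1954924452 = -6801/3300314 + 449807899/1954924452 = 735605932591117/3225932268938964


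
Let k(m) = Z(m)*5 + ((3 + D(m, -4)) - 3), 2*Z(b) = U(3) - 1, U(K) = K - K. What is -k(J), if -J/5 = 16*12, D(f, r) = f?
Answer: 1925/2 ≈ 962.50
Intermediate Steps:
U(K) = 0
Z(b) = -1/2 (Z(b) = (0 - 1)/2 = (1/2)*(-1) = -1/2)
J = -960 (J = -80*12 = -5*192 = -960)
k(m) = -5/2 + m (k(m) = -1/2*5 + ((3 + m) - 3) = -5/2 + m)
-k(J) = -(-5/2 - 960) = -1*(-1925/2) = 1925/2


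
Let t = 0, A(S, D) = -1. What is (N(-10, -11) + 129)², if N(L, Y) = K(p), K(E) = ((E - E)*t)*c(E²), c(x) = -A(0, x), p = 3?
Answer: 16641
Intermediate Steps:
c(x) = 1 (c(x) = -1*(-1) = 1)
K(E) = 0 (K(E) = ((E - E)*0)*1 = (0*0)*1 = 0*1 = 0)
N(L, Y) = 0
(N(-10, -11) + 129)² = (0 + 129)² = 129² = 16641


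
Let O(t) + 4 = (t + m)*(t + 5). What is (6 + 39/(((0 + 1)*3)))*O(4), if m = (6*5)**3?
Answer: 4617608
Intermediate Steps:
m = 27000 (m = 30**3 = 27000)
O(t) = -4 + (5 + t)*(27000 + t) (O(t) = -4 + (t + 27000)*(t + 5) = -4 + (27000 + t)*(5 + t) = -4 + (5 + t)*(27000 + t))
(6 + 39/(((0 + 1)*3)))*O(4) = (6 + 39/(((0 + 1)*3)))*(134996 + 4**2 + 27005*4) = (6 + 39/((1*3)))*(134996 + 16 + 108020) = (6 + 39/3)*243032 = (6 + 39*(1/3))*243032 = (6 + 13)*243032 = 19*243032 = 4617608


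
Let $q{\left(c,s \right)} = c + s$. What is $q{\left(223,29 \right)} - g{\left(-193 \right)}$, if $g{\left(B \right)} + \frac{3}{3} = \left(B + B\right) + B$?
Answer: $832$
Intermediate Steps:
$g{\left(B \right)} = -1 + 3 B$ ($g{\left(B \right)} = -1 + \left(\left(B + B\right) + B\right) = -1 + \left(2 B + B\right) = -1 + 3 B$)
$q{\left(223,29 \right)} - g{\left(-193 \right)} = \left(223 + 29\right) - \left(-1 + 3 \left(-193\right)\right) = 252 - \left(-1 - 579\right) = 252 - -580 = 252 + 580 = 832$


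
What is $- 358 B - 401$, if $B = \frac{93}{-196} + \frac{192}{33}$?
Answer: $- \frac{2494537}{1078} \approx -2314.0$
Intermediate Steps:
$B = \frac{11521}{2156}$ ($B = 93 \left(- \frac{1}{196}\right) + 192 \cdot \frac{1}{33} = - \frac{93}{196} + \frac{64}{11} = \frac{11521}{2156} \approx 5.3437$)
$- 358 B - 401 = \left(-358\right) \frac{11521}{2156} - 401 = - \frac{2062259}{1078} - 401 = - \frac{2494537}{1078}$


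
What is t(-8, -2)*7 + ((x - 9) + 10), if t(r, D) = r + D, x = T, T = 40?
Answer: -29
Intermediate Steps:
x = 40
t(r, D) = D + r
t(-8, -2)*7 + ((x - 9) + 10) = (-2 - 8)*7 + ((40 - 9) + 10) = -10*7 + (31 + 10) = -70 + 41 = -29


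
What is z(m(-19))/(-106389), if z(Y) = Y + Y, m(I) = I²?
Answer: -722/106389 ≈ -0.0067864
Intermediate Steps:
z(Y) = 2*Y
z(m(-19))/(-106389) = (2*(-19)²)/(-106389) = (2*361)*(-1/106389) = 722*(-1/106389) = -722/106389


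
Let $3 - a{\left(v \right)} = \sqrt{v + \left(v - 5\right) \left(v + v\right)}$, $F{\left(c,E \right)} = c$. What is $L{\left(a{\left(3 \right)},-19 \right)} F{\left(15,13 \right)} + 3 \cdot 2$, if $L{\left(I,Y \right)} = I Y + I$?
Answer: $-804 + 810 i \approx -804.0 + 810.0 i$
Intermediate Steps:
$a{\left(v \right)} = 3 - \sqrt{v + 2 v \left(-5 + v\right)}$ ($a{\left(v \right)} = 3 - \sqrt{v + \left(v - 5\right) \left(v + v\right)} = 3 - \sqrt{v + \left(-5 + v\right) 2 v} = 3 - \sqrt{v + 2 v \left(-5 + v\right)}$)
$L{\left(I,Y \right)} = I + I Y$
$L{\left(a{\left(3 \right)},-19 \right)} F{\left(15,13 \right)} + 3 \cdot 2 = \left(3 - \sqrt{3 \left(-9 + 2 \cdot 3\right)}\right) \left(1 - 19\right) 15 + 3 \cdot 2 = \left(3 - \sqrt{3 \left(-9 + 6\right)}\right) \left(-18\right) 15 + 6 = \left(3 - \sqrt{3 \left(-3\right)}\right) \left(-18\right) 15 + 6 = \left(3 - \sqrt{-9}\right) \left(-18\right) 15 + 6 = \left(3 - 3 i\right) \left(-18\right) 15 + 6 = \left(-54 + 54 i\right) 15 + 6 = \left(-810 + 810 i\right) + 6 = -804 + 810 i$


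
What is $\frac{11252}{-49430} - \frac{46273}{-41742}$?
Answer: $\frac{908796703}{1031653530} \approx 0.88091$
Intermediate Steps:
$\frac{11252}{-49430} - \frac{46273}{-41742} = 11252 \left(- \frac{1}{49430}\right) - - \frac{46273}{41742} = - \frac{5626}{24715} + \frac{46273}{41742} = \frac{908796703}{1031653530}$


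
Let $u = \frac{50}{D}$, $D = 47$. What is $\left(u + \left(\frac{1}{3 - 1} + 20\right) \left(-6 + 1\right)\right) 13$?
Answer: $- \frac{123955}{94} \approx -1318.7$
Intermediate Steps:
$u = \frac{50}{47} \approx 1.0638$
$\left(u + \left(\frac{1}{3 - 1} + 20\right) \left(-6 + 1\right)\right) 13 = \left(\frac{50}{47} + \left(\frac{1}{3 - 1} + 20\right) \left(-6 + 1\right)\right) 13 = \left(\frac{50}{47} + \left(\frac{1}{2} + 20\right) \left(-5\right)\right) 13 = \left(\frac{50}{47} + \frac{41}{2} \left(-5\right)\right) 13 = \left(\frac{50}{47} - \frac{205}{2}\right) 13 = \left(- \frac{9535}{94}\right) 13 = - \frac{123955}{94}$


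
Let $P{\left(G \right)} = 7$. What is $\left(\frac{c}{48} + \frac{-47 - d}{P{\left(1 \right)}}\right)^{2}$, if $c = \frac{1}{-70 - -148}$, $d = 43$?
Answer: $\frac{113537324209}{686859264} \approx 165.3$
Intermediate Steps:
$c = \frac{1}{78}$ ($c = \frac{1}{-70 + 148} = \frac{1}{78} \approx 0.012821$)
$\left(\frac{c}{48} + \frac{-47 - d}{P{\left(1 \right)}}\right)^{2} = \left(\frac{1}{78 \cdot 48} + \frac{-47 - 43}{7}\right)^{2} = \left(\frac{1}{78} \cdot \frac{1}{48} + \left(-47 - 43\right) \frac{1}{7}\right)^{2} = \left(\frac{1}{3744} - \frac{90}{7}\right)^{2} = \left(- \frac{336953}{26208}\right)^{2} = \frac{113537324209}{686859264}$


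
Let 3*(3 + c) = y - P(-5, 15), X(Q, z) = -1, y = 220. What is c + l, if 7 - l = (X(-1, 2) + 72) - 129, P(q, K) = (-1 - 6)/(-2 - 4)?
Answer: 2429/18 ≈ 134.94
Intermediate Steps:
P(q, K) = 7/6 (P(q, K) = -7/(-6) = -7*(-⅙) = 7/6)
c = 1259/18 (c = -3 + (220 - 1*7/6)/3 = -3 + (220 - 7/6)/3 = -3 + (⅓)*(1313/6) = -3 + 1313/18 = 1259/18 ≈ 69.944)
l = 65 (l = 7 - ((-1 + 72) - 129) = 7 - (71 - 129) = 7 - 1*(-58) = 7 + 58 = 65)
c + l = 1259/18 + 65 = 2429/18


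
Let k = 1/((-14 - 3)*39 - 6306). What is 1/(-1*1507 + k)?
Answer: -6969/10502284 ≈ -0.00066357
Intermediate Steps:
k = -1/6969 (k = 1/(-17*39 - 6306) = 1/(-663 - 6306) = 1/(-6969) = -1/6969 ≈ -0.00014349)
1/(-1*1507 + k) = 1/(-1*1507 - 1/6969) = 1/(-1507 - 1/6969) = 1/(-10502284/6969) = -6969/10502284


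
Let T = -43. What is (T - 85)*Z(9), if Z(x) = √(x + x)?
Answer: -384*√2 ≈ -543.06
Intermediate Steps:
Z(x) = √2*√x (Z(x) = √(2*x) = √2*√x)
(T - 85)*Z(9) = (-43 - 85)*(√2*√9) = -128*√2*3 = -384*√2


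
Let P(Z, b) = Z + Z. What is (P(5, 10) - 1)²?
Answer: 81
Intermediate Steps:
P(Z, b) = 2*Z
(P(5, 10) - 1)² = (2*5 - 1)² = (10 - 1)² = 9² = 81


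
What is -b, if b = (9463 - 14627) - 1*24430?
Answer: 29594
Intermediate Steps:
b = -29594 (b = -5164 - 24430 = -29594)
-b = -1*(-29594) = 29594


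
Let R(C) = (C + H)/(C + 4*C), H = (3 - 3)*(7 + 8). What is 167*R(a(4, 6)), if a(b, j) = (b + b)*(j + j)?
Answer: 167/5 ≈ 33.400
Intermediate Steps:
a(b, j) = 4*b*j (a(b, j) = (2*b)*(2*j) = 4*b*j)
H = 0 (H = 0*15 = 0)
R(C) = ⅕ (R(C) = (C + 0)/(C + 4*C) = C/((5*C)) = C*(1/(5*C)) = ⅕)
167*R(a(4, 6)) = 167*(⅕) = 167/5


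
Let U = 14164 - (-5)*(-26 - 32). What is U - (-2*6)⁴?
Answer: -6862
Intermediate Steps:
U = 13874 (U = 14164 - (-5)*(-58) = 14164 - 1*290 = 14164 - 290 = 13874)
U - (-2*6)⁴ = 13874 - (-2*6)⁴ = 13874 - 1*(-12)⁴ = 13874 - 1*20736 = 13874 - 20736 = -6862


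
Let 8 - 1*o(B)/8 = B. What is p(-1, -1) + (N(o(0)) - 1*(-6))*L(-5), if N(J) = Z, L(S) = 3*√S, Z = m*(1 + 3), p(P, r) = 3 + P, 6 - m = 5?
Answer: 2 + 30*I*√5 ≈ 2.0 + 67.082*I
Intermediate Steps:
m = 1 (m = 6 - 1*5 = 6 - 5 = 1)
o(B) = 64 - 8*B
Z = 4 (Z = 1*(1 + 3) = 1*4 = 4)
N(J) = 4
p(-1, -1) + (N(o(0)) - 1*(-6))*L(-5) = (3 - 1) + (4 - 1*(-6))*(3*√(-5)) = 2 + (4 + 6)*(3*(I*√5)) = 2 + 10*(3*I*√5) = 2 + 30*I*√5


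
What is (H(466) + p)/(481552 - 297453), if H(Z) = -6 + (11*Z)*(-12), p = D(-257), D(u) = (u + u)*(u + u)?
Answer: 202678/184099 ≈ 1.1009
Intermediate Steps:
D(u) = 4*u² (D(u) = (2*u)*(2*u) = 4*u²)
p = 264196 (p = 4*(-257)² = 4*66049 = 264196)
H(Z) = -6 - 132*Z
(H(466) + p)/(481552 - 297453) = ((-6 - 132*466) + 264196)/(481552 - 297453) = ((-6 - 61512) + 264196)/184099 = (-61518 + 264196)*(1/184099) = 202678*(1/184099) = 202678/184099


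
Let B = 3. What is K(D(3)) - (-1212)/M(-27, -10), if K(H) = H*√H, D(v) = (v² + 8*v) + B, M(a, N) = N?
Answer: 474/5 ≈ 94.800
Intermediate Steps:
D(v) = 3 + v² + 8*v (D(v) = (v² + 8*v) + 3 = 3 + v² + 8*v)
K(H) = H^(3/2)
K(D(3)) - (-1212)/M(-27, -10) = (3 + 3² + 8*3)^(3/2) - (-1212)/(-10) = (3 + 9 + 24)^(3/2) - (-1212)*(-1)/10 = 36^(3/2) - 1*606/5 = 216 - 606/5 = 474/5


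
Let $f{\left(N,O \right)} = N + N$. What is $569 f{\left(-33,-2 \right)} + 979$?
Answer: $-36575$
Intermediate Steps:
$f{\left(N,O \right)} = 2 N$
$569 f{\left(-33,-2 \right)} + 979 = 569 \cdot 2 \left(-33\right) + 979 = 569 \left(-66\right) + 979 = -37554 + 979 = -36575$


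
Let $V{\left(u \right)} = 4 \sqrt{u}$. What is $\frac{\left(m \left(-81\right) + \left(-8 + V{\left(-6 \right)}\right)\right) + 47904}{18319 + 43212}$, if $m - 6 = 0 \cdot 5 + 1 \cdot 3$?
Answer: $\frac{47167}{61531} + \frac{4 i \sqrt{6}}{61531} \approx 0.76656 + 0.00015924 i$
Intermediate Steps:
$m = 9$ ($m = 6 + \left(0 \cdot 5 + 1 \cdot 3\right) = 6 + \left(0 + 3\right) = 6 + 3 = 9$)
$\frac{\left(m \left(-81\right) + \left(-8 + V{\left(-6 \right)}\right)\right) + 47904}{18319 + 43212} = \frac{\left(9 \left(-81\right) - \left(8 - 4 \sqrt{-6}\right)\right) + 47904}{18319 + 43212} = \frac{\left(-729 - \left(8 - 4 i \sqrt{6}\right)\right) + 47904}{61531} = \left(\left(-729 - \left(8 - 4 i \sqrt{6}\right)\right) + 47904\right) \frac{1}{61531} = \left(\left(-737 + 4 i \sqrt{6}\right) + 47904\right) \frac{1}{61531} = \left(47167 + 4 i \sqrt{6}\right) \frac{1}{61531} = \frac{47167}{61531} + \frac{4 i \sqrt{6}}{61531}$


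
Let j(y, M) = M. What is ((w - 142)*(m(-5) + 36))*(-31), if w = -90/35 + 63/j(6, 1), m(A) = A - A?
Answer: 637236/7 ≈ 91034.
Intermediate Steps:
m(A) = 0
w = 423/7 (w = -90/35 + 63/1 = -90*1/35 + 63*1 = -18/7 + 63 = 423/7 ≈ 60.429)
((w - 142)*(m(-5) + 36))*(-31) = ((423/7 - 142)*(0 + 36))*(-31) = -571/7*36*(-31) = -20556/7*(-31) = 637236/7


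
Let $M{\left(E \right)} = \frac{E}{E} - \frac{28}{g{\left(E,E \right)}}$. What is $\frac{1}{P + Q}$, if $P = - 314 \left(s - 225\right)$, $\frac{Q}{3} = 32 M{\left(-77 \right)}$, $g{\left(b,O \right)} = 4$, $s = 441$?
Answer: $- \frac{1}{68400} \approx -1.462 \cdot 10^{-5}$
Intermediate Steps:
$M{\left(E \right)} = -6$ ($M{\left(E \right)} = \frac{E}{E} - \frac{28}{4} = 1 - 7 = -6$)
$Q = -576$ ($Q = 3 \cdot 32 \left(-6\right) = 3 \left(-192\right) = -576$)
$P = -67824$ ($P = - 314 \left(441 - 225\right) = \left(-314\right) 216 = -67824$)
$\frac{1}{P + Q} = \frac{1}{-67824 - 576} = \frac{1}{-68400} = - \frac{1}{68400}$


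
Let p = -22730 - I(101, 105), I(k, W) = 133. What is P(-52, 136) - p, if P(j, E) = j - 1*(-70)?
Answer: 22881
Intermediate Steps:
P(j, E) = 70 + j (P(j, E) = j + 70 = 70 + j)
p = -22863 (p = -22730 - 1*133 = -22730 - 133 = -22863)
P(-52, 136) - p = (70 - 52) - 1*(-22863) = 18 + 22863 = 22881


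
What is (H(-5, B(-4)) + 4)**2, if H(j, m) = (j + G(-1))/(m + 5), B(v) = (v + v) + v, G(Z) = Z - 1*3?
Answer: 1369/49 ≈ 27.939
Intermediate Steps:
G(Z) = -3 + Z (G(Z) = Z - 3 = -3 + Z)
B(v) = 3*v (B(v) = 2*v + v = 3*v)
H(j, m) = (-4 + j)/(5 + m) (H(j, m) = (j + (-3 - 1))/(m + 5) = (j - 4)/(5 + m) = (-4 + j)/(5 + m))
(H(-5, B(-4)) + 4)**2 = ((-4 - 5)/(5 + 3*(-4)) + 4)**2 = (-9/(5 - 12) + 4)**2 = (-9/(-7) + 4)**2 = (-1/7*(-9) + 4)**2 = (9/7 + 4)**2 = (37/7)**2 = 1369/49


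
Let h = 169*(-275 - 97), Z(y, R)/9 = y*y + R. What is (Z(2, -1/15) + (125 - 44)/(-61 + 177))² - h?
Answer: 21587153169/336400 ≈ 64171.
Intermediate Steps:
Z(y, R) = 9*R + 9*y² (Z(y, R) = 9*(y*y + R) = 9*(y² + R) = 9*(R + y²) = 9*R + 9*y²)
h = -62868 (h = 169*(-372) = -62868)
(Z(2, -1/15) + (125 - 44)/(-61 + 177))² - h = ((9*(-1/15) + 9*2²) + (125 - 44)/(-61 + 177))² - 1*(-62868) = ((9*(-1*1/15) + 9*4) + 81/116)² + 62868 = ((9*(-1/15) + 36) + 81*(1/116))² + 62868 = ((-⅗ + 36) + 81/116)² + 62868 = (177/5 + 81/116)² + 62868 = (20937/580)² + 62868 = 438357969/336400 + 62868 = 21587153169/336400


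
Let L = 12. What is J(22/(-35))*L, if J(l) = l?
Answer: -264/35 ≈ -7.5429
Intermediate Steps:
J(22/(-35))*L = (22/(-35))*12 = (22*(-1/35))*12 = -22/35*12 = -264/35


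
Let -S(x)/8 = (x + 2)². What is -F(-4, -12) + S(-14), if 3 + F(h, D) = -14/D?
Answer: -6901/6 ≈ -1150.2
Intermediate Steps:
F(h, D) = -3 - 14/D
S(x) = -8*(2 + x)² (S(x) = -8*(x + 2)² = -8*(2 + x)²)
-F(-4, -12) + S(-14) = -(-3 - 14/(-12)) - 8*(2 - 14)² = -(-3 - 14*(-1/12)) - 8*(-12)² = -(-3 + 7/6) - 8*144 = -1*(-11/6) - 1152 = 11/6 - 1152 = -6901/6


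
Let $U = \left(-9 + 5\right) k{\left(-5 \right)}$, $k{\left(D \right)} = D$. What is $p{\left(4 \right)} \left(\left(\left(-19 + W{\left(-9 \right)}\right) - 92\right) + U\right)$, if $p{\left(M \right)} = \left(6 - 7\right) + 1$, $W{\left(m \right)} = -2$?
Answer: $0$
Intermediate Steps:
$p{\left(M \right)} = 0$ ($p{\left(M \right)} = -1 + 1 = 0$)
$U = 20$ ($U = \left(-9 + 5\right) \left(-5\right) = \left(-4\right) \left(-5\right) = 20$)
$p{\left(4 \right)} \left(\left(\left(-19 + W{\left(-9 \right)}\right) - 92\right) + U\right) = 0 \left(\left(\left(-19 - 2\right) - 92\right) + 20\right) = 0 \left(\left(-21 - 92\right) + 20\right) = 0 \left(-113 + 20\right) = 0 \left(-93\right) = 0$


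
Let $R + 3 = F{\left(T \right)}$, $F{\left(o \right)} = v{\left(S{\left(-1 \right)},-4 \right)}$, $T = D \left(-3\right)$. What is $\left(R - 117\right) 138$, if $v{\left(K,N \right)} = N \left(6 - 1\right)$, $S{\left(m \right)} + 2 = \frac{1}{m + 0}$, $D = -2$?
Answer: $-19320$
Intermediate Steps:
$S{\left(m \right)} = -2 + \frac{1}{m}$ ($S{\left(m \right)} = -2 + \frac{1}{m + 0} = -2 + \frac{1}{m}$)
$v{\left(K,N \right)} = 5 N$ ($v{\left(K,N \right)} = N 5 = 5 N$)
$T = 6$ ($T = \left(-2\right) \left(-3\right) = 6$)
$F{\left(o \right)} = -20$ ($F{\left(o \right)} = 5 \left(-4\right) = -20$)
$R = -23$ ($R = -3 - 20 = -23$)
$\left(R - 117\right) 138 = \left(-23 - 117\right) 138 = \left(-140\right) 138 = -19320$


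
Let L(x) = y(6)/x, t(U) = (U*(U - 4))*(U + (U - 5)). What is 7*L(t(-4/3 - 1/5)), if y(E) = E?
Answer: -141750/230989 ≈ -0.61367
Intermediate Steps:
t(U) = U*(-5 + 2*U)*(-4 + U) (t(U) = (U*(-4 + U))*(U + (-5 + U)) = (U*(-4 + U))*(-5 + 2*U) = U*(-5 + 2*U)*(-4 + U))
L(x) = 6/x
7*L(t(-4/3 - 1/5)) = 7*(6/(((-4/3 - 1/5)*(20 - 13*(-4/3 - 1/5) + 2*(-4/3 - 1/5)²)))) = 7*(6/(((-4*⅓ - 1*⅕)*(20 - 13*(-4*⅓ - 1*⅕) + 2*(-4*⅓ - 1*⅕)²)))) = 7*(6/(((-4/3 - ⅕)*(20 - 13*(-4/3 - ⅕) + 2*(-4/3 - ⅕)²)))) = 7*(6/((-23*(20 - 13*(-23/15) + 2*(-23/15)²)/15))) = 7*(6/((-23*(20 + 299/15 + 2*(529/225))/15))) = 7*(6/((-23*(20 + 299/15 + 1058/225)/15))) = 7*(6/((-23/15*10043/225))) = 7*(6/(-230989/3375)) = 7*(6*(-3375/230989)) = 7*(-20250/230989) = -141750/230989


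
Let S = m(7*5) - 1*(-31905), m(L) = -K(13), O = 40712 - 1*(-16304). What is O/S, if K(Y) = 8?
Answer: 57016/31897 ≈ 1.7875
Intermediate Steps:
O = 57016 (O = 40712 + 16304 = 57016)
m(L) = -8 (m(L) = -1*8 = -8)
S = 31897 (S = -8 - 1*(-31905) = -8 + 31905 = 31897)
O/S = 57016/31897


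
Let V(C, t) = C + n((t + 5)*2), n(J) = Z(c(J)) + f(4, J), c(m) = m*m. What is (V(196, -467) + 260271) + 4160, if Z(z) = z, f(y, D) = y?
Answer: 1118407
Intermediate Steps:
c(m) = m²
n(J) = 4 + J² (n(J) = J² + 4 = 4 + J²)
V(C, t) = 4 + C + (10 + 2*t)² (V(C, t) = C + (4 + ((t + 5)*2)²) = C + (4 + ((5 + t)*2)²) = C + (4 + (10 + 2*t)²) = 4 + C + (10 + 2*t)²)
(V(196, -467) + 260271) + 4160 = ((4 + 196 + 4*(5 - 467)²) + 260271) + 4160 = ((4 + 196 + 4*(-462)²) + 260271) + 4160 = ((4 + 196 + 4*213444) + 260271) + 4160 = ((4 + 196 + 853776) + 260271) + 4160 = (853976 + 260271) + 4160 = 1114247 + 4160 = 1118407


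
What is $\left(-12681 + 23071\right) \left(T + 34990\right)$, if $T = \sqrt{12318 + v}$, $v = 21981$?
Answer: $363546100 + 31170 \sqrt{3811} \approx 3.6547 \cdot 10^{8}$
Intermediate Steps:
$T = 3 \sqrt{3811}$ ($T = \sqrt{12318 + 21981} = \sqrt{34299} = 3 \sqrt{3811} \approx 185.2$)
$\left(-12681 + 23071\right) \left(T + 34990\right) = \left(-12681 + 23071\right) \left(3 \sqrt{3811} + 34990\right) = 10390 \left(34990 + 3 \sqrt{3811}\right) = 363546100 + 31170 \sqrt{3811}$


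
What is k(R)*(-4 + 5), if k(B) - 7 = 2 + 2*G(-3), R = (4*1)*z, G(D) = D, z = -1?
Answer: 3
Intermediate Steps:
R = -4 (R = (4*1)*(-1) = 4*(-1) = -4)
k(B) = 3 (k(B) = 7 + (2 + 2*(-3)) = 7 + (2 - 6) = 7 - 4 = 3)
k(R)*(-4 + 5) = 3*(-4 + 5) = 3*1 = 3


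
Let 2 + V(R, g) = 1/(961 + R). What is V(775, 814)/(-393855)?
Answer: 1157/227910760 ≈ 5.0765e-6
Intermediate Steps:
V(R, g) = -2 + 1/(961 + R)
V(775, 814)/(-393855) = ((-1921 - 2*775)/(961 + 775))/(-393855) = ((-1921 - 1550)/1736)*(-1/393855) = ((1/1736)*(-3471))*(-1/393855) = -3471/1736*(-1/393855) = 1157/227910760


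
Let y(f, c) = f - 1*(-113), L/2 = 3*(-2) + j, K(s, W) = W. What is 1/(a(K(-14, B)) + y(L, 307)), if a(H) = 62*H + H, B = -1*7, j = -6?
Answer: -1/352 ≈ -0.0028409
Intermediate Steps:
B = -7
a(H) = 63*H
L = -24 (L = 2*(3*(-2) - 6) = 2*(-6 - 6) = 2*(-12) = -24)
y(f, c) = 113 + f (y(f, c) = f + 113 = 113 + f)
1/(a(K(-14, B)) + y(L, 307)) = 1/(63*(-7) + (113 - 24)) = 1/(-441 + 89) = 1/(-352) = -1/352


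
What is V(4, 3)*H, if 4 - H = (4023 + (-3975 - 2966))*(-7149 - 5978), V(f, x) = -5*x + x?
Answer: 459654984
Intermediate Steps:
V(f, x) = -4*x
H = -38304582 (H = 4 - (4023 + (-3975 - 2966))*(-7149 - 5978) = 4 - (4023 - 6941)*(-13127) = 4 - (-2918)*(-13127) = 4 - 1*38304586 = 4 - 38304586 = -38304582)
V(4, 3)*H = -4*3*(-38304582) = -12*(-38304582) = 459654984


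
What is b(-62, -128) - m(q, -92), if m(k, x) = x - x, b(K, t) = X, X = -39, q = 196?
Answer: -39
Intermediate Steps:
b(K, t) = -39
m(k, x) = 0
b(-62, -128) - m(q, -92) = -39 - 1*0 = -39 + 0 = -39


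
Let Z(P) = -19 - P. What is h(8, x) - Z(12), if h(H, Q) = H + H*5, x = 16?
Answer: 79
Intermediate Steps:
h(H, Q) = 6*H (h(H, Q) = H + 5*H = 6*H)
h(8, x) - Z(12) = 6*8 - (-19 - 1*12) = 48 - (-19 - 12) = 48 - 1*(-31) = 48 + 31 = 79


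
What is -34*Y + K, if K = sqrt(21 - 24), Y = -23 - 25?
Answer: 1632 + I*sqrt(3) ≈ 1632.0 + 1.732*I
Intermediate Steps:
Y = -48
K = I*sqrt(3) (K = sqrt(-3) = I*sqrt(3) ≈ 1.732*I)
-34*Y + K = -34*(-48) + I*sqrt(3) = 1632 + I*sqrt(3)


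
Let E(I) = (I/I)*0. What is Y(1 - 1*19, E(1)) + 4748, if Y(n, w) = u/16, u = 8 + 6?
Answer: 37991/8 ≈ 4748.9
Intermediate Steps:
u = 14
E(I) = 0 (E(I) = 1*0 = 0)
Y(n, w) = 7/8 (Y(n, w) = 14/16 = 14*(1/16) = 7/8)
Y(1 - 1*19, E(1)) + 4748 = 7/8 + 4748 = 37991/8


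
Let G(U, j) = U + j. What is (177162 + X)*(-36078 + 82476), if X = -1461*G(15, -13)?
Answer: 8084387520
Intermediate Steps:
X = -2922 (X = -1461*(15 - 13) = -1461*2 = -2922)
(177162 + X)*(-36078 + 82476) = (177162 - 2922)*(-36078 + 82476) = 174240*46398 = 8084387520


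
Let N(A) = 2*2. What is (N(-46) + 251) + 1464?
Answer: 1719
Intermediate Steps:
N(A) = 4
(N(-46) + 251) + 1464 = (4 + 251) + 1464 = 255 + 1464 = 1719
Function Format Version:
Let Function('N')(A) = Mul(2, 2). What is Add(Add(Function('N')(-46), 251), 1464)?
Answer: 1719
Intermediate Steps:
Function('N')(A) = 4
Add(Add(Function('N')(-46), 251), 1464) = Add(Add(4, 251), 1464) = Add(255, 1464) = 1719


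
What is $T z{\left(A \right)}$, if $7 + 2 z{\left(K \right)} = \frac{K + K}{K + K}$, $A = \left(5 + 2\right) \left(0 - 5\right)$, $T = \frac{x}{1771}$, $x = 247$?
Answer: $- \frac{741}{1771} \approx -0.41841$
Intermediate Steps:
$T = \frac{247}{1771} \approx 0.13947$
$A = -35$ ($A = 7 \left(-5\right) = -35$)
$z{\left(K \right)} = -3$ ($z{\left(K \right)} = - \frac{7}{2} + \frac{\left(K + K\right) \frac{1}{K + K}}{2} = - \frac{7}{2} + \frac{2 K \frac{1}{2 K}}{2} = - \frac{7}{2} + \frac{1}{2} \cdot 1 = - \frac{7}{2} + \frac{1}{2} = -3$)
$T z{\left(A \right)} = \frac{247}{1771} \left(-3\right) = - \frac{741}{1771}$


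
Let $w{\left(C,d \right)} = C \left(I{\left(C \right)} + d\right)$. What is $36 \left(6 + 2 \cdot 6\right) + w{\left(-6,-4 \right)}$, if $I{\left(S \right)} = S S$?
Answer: $456$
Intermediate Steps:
$I{\left(S \right)} = S^{2}$
$w{\left(C,d \right)} = C \left(d + C^{2}\right)$ ($w{\left(C,d \right)} = C \left(C^{2} + d\right) = C \left(d + C^{2}\right)$)
$36 \left(6 + 2 \cdot 6\right) + w{\left(-6,-4 \right)} = 36 \left(6 + 2 \cdot 6\right) - 6 \left(-4 + \left(-6\right)^{2}\right) = 36 \left(6 + 12\right) - 6 \left(-4 + 36\right) = 36 \cdot 18 - 192 = 648 - 192 = 456$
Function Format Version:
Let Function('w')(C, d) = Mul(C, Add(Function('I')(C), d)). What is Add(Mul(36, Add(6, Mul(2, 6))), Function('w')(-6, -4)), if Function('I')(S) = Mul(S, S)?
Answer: 456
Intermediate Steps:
Function('I')(S) = Pow(S, 2)
Function('w')(C, d) = Mul(C, Add(d, Pow(C, 2))) (Function('w')(C, d) = Mul(C, Add(Pow(C, 2), d)) = Mul(C, Add(d, Pow(C, 2))))
Add(Mul(36, Add(6, Mul(2, 6))), Function('w')(-6, -4)) = Add(Mul(36, Add(6, Mul(2, 6))), Mul(-6, Add(-4, Pow(-6, 2)))) = Add(Mul(36, Add(6, 12)), Mul(-6, Add(-4, 36))) = Add(Mul(36, 18), Mul(-6, 32)) = Add(648, -192) = 456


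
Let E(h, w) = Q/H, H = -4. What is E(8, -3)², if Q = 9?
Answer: 81/16 ≈ 5.0625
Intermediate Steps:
E(h, w) = -9/4 (E(h, w) = 9/(-4) = 9*(-¼) = -9/4)
E(8, -3)² = (-9/4)² = 81/16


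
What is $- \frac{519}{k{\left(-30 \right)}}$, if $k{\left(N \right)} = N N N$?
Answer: $\frac{173}{9000} \approx 0.019222$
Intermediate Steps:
$k{\left(N \right)} = N^{3}$ ($k{\left(N \right)} = N^{2} N = N^{3}$)
$- \frac{519}{k{\left(-30 \right)}} = - \frac{519}{\left(-30\right)^{3}} = - \frac{519}{-27000} = \left(-519\right) \left(- \frac{1}{27000}\right) = \frac{173}{9000}$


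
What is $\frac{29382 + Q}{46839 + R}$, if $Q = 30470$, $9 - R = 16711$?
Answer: $\frac{59852}{30137} \approx 1.986$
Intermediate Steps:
$R = -16702$ ($R = 9 - 16711 = -16702$)
$\frac{29382 + Q}{46839 + R} = \frac{29382 + 30470}{46839 - 16702} = \frac{59852}{30137}$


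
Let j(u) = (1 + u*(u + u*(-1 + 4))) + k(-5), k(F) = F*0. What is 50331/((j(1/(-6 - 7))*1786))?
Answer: 447681/16262 ≈ 27.529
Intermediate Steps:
k(F) = 0
j(u) = 1 + 4*u² (j(u) = (1 + u*(u + u*(-1 + 4))) + 0 = (1 + u*(u + u*3)) + 0 = (1 + u*(u + 3*u)) + 0 = (1 + u*(4*u)) + 0 = (1 + 4*u²) + 0 = 1 + 4*u²)
50331/((j(1/(-6 - 7))*1786)) = 50331/(((1 + 4*(1/(-6 - 7))²)*1786)) = 50331/(((1 + 4*(1/(-13))²)*1786)) = 50331/(((1 + 4*(-1/13)²)*1786)) = 50331/(((1 + 4*(1/169))*1786)) = 50331/(((1 + 4/169)*1786)) = 50331/(((173/169)*1786)) = 50331/(308978/169) = 50331*(169/308978) = 447681/16262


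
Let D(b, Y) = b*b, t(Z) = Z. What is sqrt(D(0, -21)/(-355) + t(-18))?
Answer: 3*I*sqrt(2) ≈ 4.2426*I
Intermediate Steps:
D(b, Y) = b**2
sqrt(D(0, -21)/(-355) + t(-18)) = sqrt(0**2/(-355) - 18) = sqrt(0*(-1/355) - 18) = sqrt(0 - 18) = sqrt(-18) = 3*I*sqrt(2)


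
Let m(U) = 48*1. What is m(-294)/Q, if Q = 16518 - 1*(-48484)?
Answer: 24/32501 ≈ 0.00073844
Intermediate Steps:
m(U) = 48
Q = 65002 (Q = 16518 + 48484 = 65002)
m(-294)/Q = 48/65002 = 48*(1/65002) = 24/32501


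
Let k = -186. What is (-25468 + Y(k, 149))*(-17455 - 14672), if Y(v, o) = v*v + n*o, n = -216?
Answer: 740720112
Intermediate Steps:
Y(v, o) = v**2 - 216*o (Y(v, o) = v*v - 216*o = v**2 - 216*o)
(-25468 + Y(k, 149))*(-17455 - 14672) = (-25468 + ((-186)**2 - 216*149))*(-17455 - 14672) = (-25468 + (34596 - 32184))*(-32127) = (-25468 + 2412)*(-32127) = -23056*(-32127) = 740720112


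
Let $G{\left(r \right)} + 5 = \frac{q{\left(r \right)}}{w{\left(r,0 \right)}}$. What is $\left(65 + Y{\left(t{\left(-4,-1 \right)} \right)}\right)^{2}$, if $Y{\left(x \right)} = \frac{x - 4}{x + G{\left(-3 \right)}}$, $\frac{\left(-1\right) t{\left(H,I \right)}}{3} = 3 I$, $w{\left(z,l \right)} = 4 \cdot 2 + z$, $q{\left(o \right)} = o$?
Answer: $\frac{1276900}{289} \approx 4418.3$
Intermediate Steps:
$w{\left(z,l \right)} = 8 + z$
$G{\left(r \right)} = -5 + \frac{r}{8 + r}$
$t{\left(H,I \right)} = - 9 I$ ($t{\left(H,I \right)} = - 3 \cdot 3 I = - 9 I$)
$Y{\left(x \right)} = \frac{-4 + x}{- \frac{28}{5} + x}$ ($Y{\left(x \right)} = \frac{x - 4}{x + \frac{4 \left(-10 - -3\right)}{8 - 3}} = \frac{-4 + x}{x + \frac{4 \left(-10 + 3\right)}{5}} = \frac{-4 + x}{x + 4 \cdot \frac{1}{5} \left(-7\right)} = \frac{-4 + x}{x - \frac{28}{5}} = \frac{-4 + x}{- \frac{28}{5} + x}$)
$\left(65 + Y{\left(t{\left(-4,-1 \right)} \right)}\right)^{2} = \left(65 + \frac{5 \left(-4 - -9\right)}{-28 + 5 \left(\left(-9\right) \left(-1\right)\right)}\right)^{2} = \left(65 + \frac{5 \left(-4 + 9\right)}{-28 + 5 \cdot 9}\right)^{2} = \left(65 + 5 \frac{1}{-28 + 45} \cdot 5\right)^{2} = \left(65 + 5 \cdot \frac{1}{17} \cdot 5\right)^{2} = \left(65 + \frac{25}{17}\right)^{2} = \left(\frac{1130}{17}\right)^{2} = \frac{1276900}{289}$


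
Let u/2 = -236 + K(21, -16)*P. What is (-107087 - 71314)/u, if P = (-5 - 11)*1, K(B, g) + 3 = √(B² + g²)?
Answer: -2794949/23848 + 59467*√697/5962 ≈ 146.13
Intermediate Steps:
K(B, g) = -3 + √(B² + g²)
P = -16 (P = -16*1 = -16)
u = -376 - 32*√697 (u = 2*(-236 + (-3 + √(21² + (-16)²))*(-16)) = 2*(-236 + (-3 + √(441 + 256))*(-16)) = 2*(-236 + (-3 + √697)*(-16)) = 2*(-236 + (48 - 16*√697)) = 2*(-188 - 16*√697) = -376 - 32*√697 ≈ -1220.8)
(-107087 - 71314)/u = (-107087 - 71314)/(-376 - 32*√697) = -178401/(-376 - 32*√697)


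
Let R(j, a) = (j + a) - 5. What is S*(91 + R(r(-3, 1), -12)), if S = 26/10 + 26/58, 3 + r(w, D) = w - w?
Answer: 31382/145 ≈ 216.43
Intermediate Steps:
r(w, D) = -3 (r(w, D) = -3 + (w - w) = -3 + 0 = -3)
R(j, a) = -5 + a + j (R(j, a) = (a + j) - 5 = -5 + a + j)
S = 442/145 (S = 26*(⅒) + 26*(1/58) = 13/5 + 13/29 = 442/145 ≈ 3.0483)
S*(91 + R(r(-3, 1), -12)) = 442*(91 + (-5 - 12 - 3))/145 = 442*(91 - 20)/145 = (442/145)*71 = 31382/145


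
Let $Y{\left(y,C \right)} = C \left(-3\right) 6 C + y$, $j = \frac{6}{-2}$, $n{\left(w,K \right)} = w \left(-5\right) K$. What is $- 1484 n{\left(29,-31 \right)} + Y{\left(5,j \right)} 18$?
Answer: $-6673406$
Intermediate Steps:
$n{\left(w,K \right)} = - 5 K w$ ($n{\left(w,K \right)} = - 5 w K = - 5 K w$)
$j = -3$ ($j = 6 \left(- \frac{1}{2}\right) = -3$)
$Y{\left(y,C \right)} = y - 18 C^{2}$ ($Y{\left(y,C \right)} = - 3 C 6 C + y = - 18 C C + y = - 18 C^{2} + y = y - 18 C^{2}$)
$- 1484 n{\left(29,-31 \right)} + Y{\left(5,j \right)} 18 = - 1484 \left(\left(-5\right) \left(-31\right) 29\right) + \left(5 - 18 \left(-3\right)^{2}\right) 18 = \left(-1484\right) 4495 + \left(5 - 162\right) 18 = -6670580 + \left(5 - 162\right) 18 = -6670580 - 2826 = -6673406$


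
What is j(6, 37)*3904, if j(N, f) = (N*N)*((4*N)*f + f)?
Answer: 130003200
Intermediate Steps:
j(N, f) = N**2*(f + 4*N*f) (j(N, f) = N**2*(4*N*f + f) = N**2*(f + 4*N*f))
j(6, 37)*3904 = (37*6**2*(1 + 4*6))*3904 = (37*36*(1 + 24))*3904 = (37*36*25)*3904 = 33300*3904 = 130003200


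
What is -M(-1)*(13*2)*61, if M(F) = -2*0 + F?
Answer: 1586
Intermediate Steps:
M(F) = F (M(F) = 0 + F = F)
-M(-1)*(13*2)*61 = -(-13*2)*61 = -(-1*26)*61 = -(-26)*61 = -1*(-1586) = 1586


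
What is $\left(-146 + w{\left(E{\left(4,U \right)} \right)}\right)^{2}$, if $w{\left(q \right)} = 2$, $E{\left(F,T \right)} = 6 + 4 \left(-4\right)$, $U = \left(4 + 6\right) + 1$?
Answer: $20736$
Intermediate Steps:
$U = 11$ ($U = 10 + 1 = 11$)
$E{\left(F,T \right)} = -10$ ($E{\left(F,T \right)} = 6 - 16 = -10$)
$\left(-146 + w{\left(E{\left(4,U \right)} \right)}\right)^{2} = \left(-146 + 2\right)^{2} = \left(-144\right)^{2} = 20736$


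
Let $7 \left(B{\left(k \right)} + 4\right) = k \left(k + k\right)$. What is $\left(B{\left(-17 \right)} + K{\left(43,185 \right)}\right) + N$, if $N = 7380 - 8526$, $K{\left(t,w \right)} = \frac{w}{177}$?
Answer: $- \frac{1321249}{1239} \approx -1066.4$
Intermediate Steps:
$K{\left(t,w \right)} = \frac{w}{177}$ ($K{\left(t,w \right)} = w \frac{1}{177} = \frac{w}{177}$)
$B{\left(k \right)} = -4 + \frac{2 k^{2}}{7}$ ($B{\left(k \right)} = -4 + \frac{k \left(k + k\right)}{7} = -4 + \frac{k 2 k}{7} = -4 + \frac{2 k^{2}}{7}$)
$N = -1146$ ($N = 7380 - 8526 = -1146$)
$\left(B{\left(-17 \right)} + K{\left(43,185 \right)}\right) + N = \left(\left(-4 + \frac{2 \left(-17\right)^{2}}{7}\right) + \frac{1}{177} \cdot 185\right) - 1146 = \left(\left(-4 + \frac{2}{7} \cdot 289\right) + \frac{185}{177}\right) - 1146 = \left(\left(-4 + \frac{578}{7}\right) + \frac{185}{177}\right) - 1146 = \left(\frac{550}{7} + \frac{185}{177}\right) - 1146 = \frac{98645}{1239} - 1146 = - \frac{1321249}{1239}$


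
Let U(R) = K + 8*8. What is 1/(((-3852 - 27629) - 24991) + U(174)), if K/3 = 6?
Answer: -1/56390 ≈ -1.7734e-5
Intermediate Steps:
K = 18 (K = 3*6 = 18)
U(R) = 82 (U(R) = 18 + 8*8 = 18 + 64 = 82)
1/(((-3852 - 27629) - 24991) + U(174)) = 1/(((-3852 - 27629) - 24991) + 82) = 1/((-31481 - 24991) + 82) = 1/(-56472 + 82) = 1/(-56390) = -1/56390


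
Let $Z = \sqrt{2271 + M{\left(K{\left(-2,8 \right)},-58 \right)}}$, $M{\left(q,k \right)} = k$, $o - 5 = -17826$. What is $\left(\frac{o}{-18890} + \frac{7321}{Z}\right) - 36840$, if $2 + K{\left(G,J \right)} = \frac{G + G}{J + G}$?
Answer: $- \frac{695889779}{18890} + \frac{7321 \sqrt{2213}}{2213} \approx -36683.0$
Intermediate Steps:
$o = -17821$ ($o = 5 - 17826 = -17821$)
$K{\left(G,J \right)} = -2 + \frac{2 G}{G + J}$ ($K{\left(G,J \right)} = -2 + \frac{G + G}{J + G} = -2 + \frac{2 G}{G + J}$)
$Z = \sqrt{2213}$ ($Z = \sqrt{2271 - 58} = \sqrt{2213} \approx 47.043$)
$\left(\frac{o}{-18890} + \frac{7321}{Z}\right) - 36840 = \left(- \frac{17821}{-18890} + \frac{7321}{\sqrt{2213}}\right) - 36840 = \left(\left(-17821\right) \left(- \frac{1}{18890}\right) + 7321 \frac{\sqrt{2213}}{2213}\right) - 36840 = \left(\frac{17821}{18890} + \frac{7321 \sqrt{2213}}{2213}\right) - 36840 = - \frac{695889779}{18890} + \frac{7321 \sqrt{2213}}{2213}$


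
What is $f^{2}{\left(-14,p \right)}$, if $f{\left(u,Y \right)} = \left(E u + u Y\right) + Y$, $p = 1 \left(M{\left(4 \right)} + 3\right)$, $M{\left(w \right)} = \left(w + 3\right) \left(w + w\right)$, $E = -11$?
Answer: $375769$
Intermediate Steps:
$M{\left(w \right)} = 2 w \left(3 + w\right)$ ($M{\left(w \right)} = \left(3 + w\right) 2 w = 2 w \left(3 + w\right)$)
$p = 59$ ($p = 1 \left(2 \cdot 4 \left(3 + 4\right) + 3\right) = 1 \left(2 \cdot 4 \cdot 7 + 3\right) = 1 \left(56 + 3\right) = 1 \cdot 59 = 59$)
$f{\left(u,Y \right)} = Y - 11 u + Y u$ ($f{\left(u,Y \right)} = \left(- 11 u + u Y\right) + Y = \left(- 11 u + Y u\right) + Y = Y - 11 u + Y u$)
$f^{2}{\left(-14,p \right)} = \left(59 - -154 + 59 \left(-14\right)\right)^{2} = \left(59 + 154 - 826\right)^{2} = \left(-613\right)^{2} = 375769$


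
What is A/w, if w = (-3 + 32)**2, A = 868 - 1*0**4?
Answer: 868/841 ≈ 1.0321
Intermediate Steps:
A = 868 (A = 868 - 1*0 = 868 + 0 = 868)
w = 841 (w = 29**2 = 841)
A/w = 868/841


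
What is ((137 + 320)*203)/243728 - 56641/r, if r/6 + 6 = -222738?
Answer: 2152970303/5089589028 ≈ 0.42301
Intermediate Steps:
r = -1336464 (r = -36 + 6*(-222738) = -36 - 1336428 = -1336464)
((137 + 320)*203)/243728 - 56641/r = ((137 + 320)*203)/243728 - 56641/(-1336464) = (457*203)*(1/243728) - 56641*(-1/1336464) = 92771*(1/243728) + 56641/1336464 = 92771/243728 + 56641/1336464 = 2152970303/5089589028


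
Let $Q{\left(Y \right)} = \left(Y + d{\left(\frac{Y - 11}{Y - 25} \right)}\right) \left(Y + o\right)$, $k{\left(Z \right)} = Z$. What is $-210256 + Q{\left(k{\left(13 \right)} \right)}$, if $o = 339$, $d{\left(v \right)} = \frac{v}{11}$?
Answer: $- \frac{617056}{3} \approx -2.0569 \cdot 10^{5}$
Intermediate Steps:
$d{\left(v \right)} = \frac{v}{11}$ ($d{\left(v \right)} = v \frac{1}{11} = \frac{v}{11}$)
$Q{\left(Y \right)} = \left(339 + Y\right) \left(Y + \frac{-11 + Y}{11 \left(-25 + Y\right)}\right)$ ($Q{\left(Y \right)} = \left(Y + \frac{\left(Y - 11\right) \frac{1}{Y - 25}}{11}\right) \left(Y + 339\right) = \left(Y + \frac{\left(-11 + Y\right) \frac{1}{-25 + Y}}{11}\right) \left(339 + Y\right) = \left(Y + \frac{\frac{1}{-25 + Y} \left(-11 + Y\right)}{11}\right) \left(339 + Y\right) = \left(Y + \frac{-11 + Y}{11 \left(-25 + Y\right)}\right) \left(339 + Y\right) = \left(339 + Y\right) \left(Y + \frac{-11 + Y}{11 \left(-25 + Y\right)}\right)$)
$-210256 + Q{\left(k{\left(13 \right)} \right)} = -210256 + \frac{-3729 - 1207661 + 11 \cdot 13^{3} + 3455 \cdot 13^{2}}{11 \left(-25 + 13\right)} = -210256 + \frac{-3729 - 1207661 + 11 \cdot 2197 + 3455 \cdot 169}{11 \left(-12\right)} = -210256 + \frac{1}{11} \left(- \frac{1}{12}\right) \left(-3729 - 1207661 + 24167 + 583895\right) = -210256 + \frac{1}{11} \left(- \frac{1}{12}\right) \left(-603328\right) = -210256 + \frac{13712}{3} = - \frac{617056}{3}$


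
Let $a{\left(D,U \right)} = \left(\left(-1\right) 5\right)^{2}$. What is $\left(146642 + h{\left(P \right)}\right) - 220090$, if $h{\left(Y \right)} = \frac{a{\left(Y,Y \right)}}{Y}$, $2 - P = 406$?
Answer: $- \frac{29673017}{404} \approx -73448.0$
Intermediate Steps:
$P = -404$ ($P = 2 - 406 = -404$)
$a{\left(D,U \right)} = 25$ ($a{\left(D,U \right)} = \left(-5\right)^{2} = 25$)
$h{\left(Y \right)} = \frac{25}{Y}$
$\left(146642 + h{\left(P \right)}\right) - 220090 = \left(146642 + \frac{25}{-404}\right) - 220090 = \left(146642 + 25 \left(- \frac{1}{404}\right)\right) - 220090 = \left(146642 - \frac{25}{404}\right) - 220090 = \frac{59243343}{404} - 220090 = - \frac{29673017}{404}$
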